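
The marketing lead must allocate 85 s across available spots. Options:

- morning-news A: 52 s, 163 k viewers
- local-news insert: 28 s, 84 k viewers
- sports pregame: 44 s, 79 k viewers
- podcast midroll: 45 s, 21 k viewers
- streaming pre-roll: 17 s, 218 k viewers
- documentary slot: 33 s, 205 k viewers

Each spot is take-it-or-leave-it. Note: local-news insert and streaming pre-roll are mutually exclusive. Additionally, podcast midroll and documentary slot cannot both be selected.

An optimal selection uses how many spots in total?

The maximum expected reach within 85 s is 423.
streaming pre-roll + documentary slot hits 423 at 50 s.
All optima have 2 spots.

2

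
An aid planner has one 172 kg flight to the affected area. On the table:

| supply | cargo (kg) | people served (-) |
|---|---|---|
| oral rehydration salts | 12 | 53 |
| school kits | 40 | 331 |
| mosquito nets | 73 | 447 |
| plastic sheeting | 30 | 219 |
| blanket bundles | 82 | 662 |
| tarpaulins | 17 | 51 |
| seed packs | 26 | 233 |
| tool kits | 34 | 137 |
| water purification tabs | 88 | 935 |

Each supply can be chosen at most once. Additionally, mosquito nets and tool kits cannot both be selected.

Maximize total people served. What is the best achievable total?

A density-first pass picks oral rehydration salts + school kits + seed packs + water purification tabs — 1552 at 166 kg.
Replace oral rehydration salts and school kits and seed packs with blanket bundles: the trade gains 45 net, giving 1597 at 170 kg.
An exhaustive check of the 512 subsets confirms 1597.

1597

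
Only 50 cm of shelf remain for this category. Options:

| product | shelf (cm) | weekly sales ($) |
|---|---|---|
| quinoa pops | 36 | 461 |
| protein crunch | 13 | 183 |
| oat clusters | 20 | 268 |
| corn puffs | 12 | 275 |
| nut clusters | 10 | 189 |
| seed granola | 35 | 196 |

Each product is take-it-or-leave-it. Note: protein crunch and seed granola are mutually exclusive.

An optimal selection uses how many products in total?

Optimal total is 736.
For example quinoa pops + corn puffs achieves it, using 48 cm.
All optima have 2 products.

2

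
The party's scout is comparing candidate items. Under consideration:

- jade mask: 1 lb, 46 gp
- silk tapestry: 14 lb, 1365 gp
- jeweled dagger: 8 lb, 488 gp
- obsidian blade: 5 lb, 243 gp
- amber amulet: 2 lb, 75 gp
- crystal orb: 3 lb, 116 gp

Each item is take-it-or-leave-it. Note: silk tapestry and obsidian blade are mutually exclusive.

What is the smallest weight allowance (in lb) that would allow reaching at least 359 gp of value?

8

Minimise lb subject to total value ≥ 359.
Taking jeweled dagger gives 488 (≥ 359) for 8 lb.
Any bundle with less than 8 lb falls short of 359.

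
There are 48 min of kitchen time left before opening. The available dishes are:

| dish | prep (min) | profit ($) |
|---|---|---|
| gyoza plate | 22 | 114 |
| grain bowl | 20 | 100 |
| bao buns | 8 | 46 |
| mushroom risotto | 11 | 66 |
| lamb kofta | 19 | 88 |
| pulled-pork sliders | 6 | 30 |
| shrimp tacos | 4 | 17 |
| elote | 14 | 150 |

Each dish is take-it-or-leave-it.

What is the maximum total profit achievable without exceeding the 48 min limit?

By profit per min: elote 10.71, mushroom risotto 6.00, bao buns 5.75, gyoza plate 5.18 lead.
Greedy by ratio would take bao buns + mushroom risotto + pulled-pork sliders + shrimp tacos + elote: 43 min used, total 309.
Dropping bao buns and pulled-pork sliders and shrimp tacos frees 18 min; slotting in gyoza plate (22 min) lifts the total to 330 at 47 min.
No other feasible combination exceeds 330.

330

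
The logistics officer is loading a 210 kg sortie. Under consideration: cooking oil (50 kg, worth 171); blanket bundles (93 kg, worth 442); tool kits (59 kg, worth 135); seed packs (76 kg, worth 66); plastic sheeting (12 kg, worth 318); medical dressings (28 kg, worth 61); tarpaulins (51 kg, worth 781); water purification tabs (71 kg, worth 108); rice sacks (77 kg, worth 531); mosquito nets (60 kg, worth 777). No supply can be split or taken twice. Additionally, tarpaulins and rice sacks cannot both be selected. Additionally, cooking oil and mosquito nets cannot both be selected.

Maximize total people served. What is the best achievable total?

2072

Best packing: tool kits + plastic sheeting + medical dressings + tarpaulins + mosquito nets — 210 kg, 2072 total.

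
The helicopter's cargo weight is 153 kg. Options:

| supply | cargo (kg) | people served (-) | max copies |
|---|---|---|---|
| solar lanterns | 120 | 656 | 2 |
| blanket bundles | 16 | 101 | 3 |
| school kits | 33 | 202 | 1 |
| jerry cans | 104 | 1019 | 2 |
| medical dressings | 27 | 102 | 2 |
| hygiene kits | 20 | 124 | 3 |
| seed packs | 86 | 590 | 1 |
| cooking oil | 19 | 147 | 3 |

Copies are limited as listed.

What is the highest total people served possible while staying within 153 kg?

Ranking by ratio (people served/kg): jerry cans 9.80, cooking oil 7.74, seed packs 6.86.
A density-first pass picks jerry cans + 2×cooking oil — 1313 at 142 kg.
Dropping 2×cooking oil frees 38 kg; slotting in blanket bundles + school kits (49 kg) lifts the total to 1322 at 153 kg.
That's the maximum — no swap from here does better than 1322.

1322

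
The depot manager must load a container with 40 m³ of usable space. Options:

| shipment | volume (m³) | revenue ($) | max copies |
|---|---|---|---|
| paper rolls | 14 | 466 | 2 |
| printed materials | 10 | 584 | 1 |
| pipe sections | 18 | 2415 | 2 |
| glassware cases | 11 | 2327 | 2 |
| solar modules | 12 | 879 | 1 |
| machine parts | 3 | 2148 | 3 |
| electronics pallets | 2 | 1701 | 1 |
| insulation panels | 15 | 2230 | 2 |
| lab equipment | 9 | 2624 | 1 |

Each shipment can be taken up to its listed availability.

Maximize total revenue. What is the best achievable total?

13722

Ranking by ratio (revenue/m³): electronics pallets 850.50, machine parts 716.00, lab equipment 291.56, glassware cases 211.55.
A density-first pass picks glassware cases + 3×machine parts + electronics pallets + lab equipment — 13096 at 31 m³.
The 2 m³ tied up in electronics pallets is better spent on glassware cases — total rises to 13722 (40 m³).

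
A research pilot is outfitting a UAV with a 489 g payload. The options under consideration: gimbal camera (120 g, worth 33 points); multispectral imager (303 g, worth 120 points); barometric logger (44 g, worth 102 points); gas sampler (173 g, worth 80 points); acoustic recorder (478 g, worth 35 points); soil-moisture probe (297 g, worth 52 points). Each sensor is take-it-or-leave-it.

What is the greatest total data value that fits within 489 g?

By data value per g: barometric logger 2.32, gas sampler 0.46, multispectral imager 0.40 lead.
Filling by ratio: gimbal camera + barometric logger + gas sampler for 215, with 152 g left unused.
Replace gas sampler with multispectral imager: the trade gains 40 net, giving 255 at 467 g.
An exhaustive check of the 64 subsets confirms 255.

255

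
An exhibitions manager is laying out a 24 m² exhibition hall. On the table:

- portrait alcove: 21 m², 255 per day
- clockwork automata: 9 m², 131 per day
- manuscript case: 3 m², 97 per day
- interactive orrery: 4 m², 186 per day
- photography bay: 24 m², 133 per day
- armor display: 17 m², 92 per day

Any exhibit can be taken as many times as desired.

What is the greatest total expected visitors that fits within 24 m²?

1116

Ranking by ratio (expected visitors/m²): interactive orrery 46.50, manuscript case 32.33, clockwork automata 14.56.
Best packing: 6×interactive orrery — 24 m², 1116 total.
Nothing else within 24 m² beats 1116.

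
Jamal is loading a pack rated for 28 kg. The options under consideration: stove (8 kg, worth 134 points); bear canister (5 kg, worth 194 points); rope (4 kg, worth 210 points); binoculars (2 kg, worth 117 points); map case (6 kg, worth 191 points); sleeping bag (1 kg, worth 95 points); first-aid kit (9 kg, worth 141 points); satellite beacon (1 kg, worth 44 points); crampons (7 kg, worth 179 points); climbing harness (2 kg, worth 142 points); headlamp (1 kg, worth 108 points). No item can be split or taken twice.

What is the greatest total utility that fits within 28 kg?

1236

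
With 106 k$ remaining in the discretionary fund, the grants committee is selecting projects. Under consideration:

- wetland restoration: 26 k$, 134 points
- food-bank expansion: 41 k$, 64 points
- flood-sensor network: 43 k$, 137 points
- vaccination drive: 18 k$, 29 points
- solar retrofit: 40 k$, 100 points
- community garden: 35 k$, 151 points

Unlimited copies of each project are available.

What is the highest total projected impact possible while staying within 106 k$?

536

By projected impact per k$: wetland restoration 5.15, community garden 4.31, flood-sensor network 3.19 lead.
Taking 4×wetland restoration: 104 k$ used, 536 in projected impact.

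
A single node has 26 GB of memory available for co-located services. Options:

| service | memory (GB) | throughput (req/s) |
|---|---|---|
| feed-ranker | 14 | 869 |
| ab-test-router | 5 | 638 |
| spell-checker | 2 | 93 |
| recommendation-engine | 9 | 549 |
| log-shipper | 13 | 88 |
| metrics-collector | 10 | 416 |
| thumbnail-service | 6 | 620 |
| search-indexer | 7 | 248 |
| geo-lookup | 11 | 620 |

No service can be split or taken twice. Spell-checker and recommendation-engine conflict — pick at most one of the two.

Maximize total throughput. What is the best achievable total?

2127

Feed-ranker + ab-test-router + thumbnail-service uses 25 of the 26 GB and totals 2127.
Next best is ab-test-router + spell-checker + thumbnail-service + geo-lookup at 1971 (24 GB) — short by 156.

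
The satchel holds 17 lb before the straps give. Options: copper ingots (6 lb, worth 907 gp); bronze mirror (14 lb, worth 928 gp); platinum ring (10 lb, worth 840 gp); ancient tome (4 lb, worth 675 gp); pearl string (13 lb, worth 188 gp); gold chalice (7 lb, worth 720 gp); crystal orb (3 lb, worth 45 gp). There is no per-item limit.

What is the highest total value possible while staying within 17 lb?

Best packing: 4×ancient tome — 16 lb, 2700 total.
Nothing else within 17 lb beats 2700.

2700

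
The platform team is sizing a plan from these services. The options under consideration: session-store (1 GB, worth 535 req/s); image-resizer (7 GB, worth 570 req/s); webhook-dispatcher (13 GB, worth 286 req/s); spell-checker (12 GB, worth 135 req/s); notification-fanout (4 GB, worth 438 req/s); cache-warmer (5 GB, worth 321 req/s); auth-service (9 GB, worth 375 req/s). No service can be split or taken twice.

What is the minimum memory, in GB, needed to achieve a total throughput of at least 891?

5

Need the lightest bundle worth ≥ 891.
Taking session-store + notification-fanout gives 973 (≥ 891) for 5 GB.
Any bundle with less than 5 GB falls short of 891.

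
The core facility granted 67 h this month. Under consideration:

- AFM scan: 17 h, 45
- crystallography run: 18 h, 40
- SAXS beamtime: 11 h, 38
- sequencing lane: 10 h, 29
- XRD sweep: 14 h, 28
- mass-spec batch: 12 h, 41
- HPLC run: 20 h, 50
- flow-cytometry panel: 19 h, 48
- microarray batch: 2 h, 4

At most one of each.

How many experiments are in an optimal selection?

5

Optimal total is 186.
One optimal bundle: SAXS beamtime + sequencing lane + XRD sweep + mass-spec batch + HPLC run (67 h).
Every optimal selection uses 5 experiments.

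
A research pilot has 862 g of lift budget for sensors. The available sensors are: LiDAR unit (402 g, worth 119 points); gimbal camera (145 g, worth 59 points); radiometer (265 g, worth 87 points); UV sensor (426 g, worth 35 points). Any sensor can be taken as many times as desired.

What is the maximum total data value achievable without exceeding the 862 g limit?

Taking the top-ratio sensors first gives 5×gimbal camera for 295 (725 g).
Replace gimbal camera with radiometer: the trade gains 28 net, giving 323 at 845 g.
The spare 17 g is too small for any remaining sensor, and no exchange beats 323.

323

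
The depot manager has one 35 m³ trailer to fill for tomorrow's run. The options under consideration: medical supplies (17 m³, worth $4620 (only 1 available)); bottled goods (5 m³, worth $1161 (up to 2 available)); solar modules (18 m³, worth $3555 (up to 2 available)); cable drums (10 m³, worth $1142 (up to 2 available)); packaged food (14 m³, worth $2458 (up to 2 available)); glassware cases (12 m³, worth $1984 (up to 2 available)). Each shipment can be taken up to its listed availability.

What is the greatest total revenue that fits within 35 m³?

Taking the top-ratio shipments first gives medical supplies + 2×bottled goods for 6942 (27 m³).
The 10 m³ tied up in 2×bottled goods is better spent on solar modules — total rises to 8175 (35 m³).
No other feasible combination exceeds 8175.

8175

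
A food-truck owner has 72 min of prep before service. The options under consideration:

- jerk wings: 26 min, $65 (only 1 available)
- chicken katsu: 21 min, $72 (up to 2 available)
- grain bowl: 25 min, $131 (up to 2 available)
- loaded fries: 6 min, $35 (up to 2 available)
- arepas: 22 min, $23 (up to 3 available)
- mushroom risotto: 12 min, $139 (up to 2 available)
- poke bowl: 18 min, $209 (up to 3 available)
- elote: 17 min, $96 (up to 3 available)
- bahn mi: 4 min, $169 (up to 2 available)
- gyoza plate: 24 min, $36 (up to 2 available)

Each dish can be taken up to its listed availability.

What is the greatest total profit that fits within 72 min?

1034

Density check — bahn mi 42.25, poke bowl 11.61, mushroom risotto 11.58 are the best per min.
A density-first pass picks loaded fries + 3×poke bowl + 2×bahn mi — 1000 at 68 min.
The 24 min tied up in loaded fries and poke bowl is better spent on 2×mushroom risotto — total rises to 1034 (68 min).
Nothing else within 72 min beats 1034.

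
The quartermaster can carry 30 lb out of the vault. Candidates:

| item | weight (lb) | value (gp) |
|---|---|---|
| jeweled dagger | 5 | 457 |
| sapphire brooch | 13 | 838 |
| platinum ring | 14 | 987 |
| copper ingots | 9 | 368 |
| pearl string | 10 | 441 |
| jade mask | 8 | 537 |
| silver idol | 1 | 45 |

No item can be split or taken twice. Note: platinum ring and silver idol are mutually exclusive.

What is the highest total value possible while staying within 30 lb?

By value per lb: jeweled dagger 91.40, platinum ring 70.50, jade mask 67.12, sapphire brooch 64.46 lead.
Taking jeweled dagger + platinum ring + jade mask: 27 lb used, 1981 in value.
No other feasible combination exceeds 1981.

1981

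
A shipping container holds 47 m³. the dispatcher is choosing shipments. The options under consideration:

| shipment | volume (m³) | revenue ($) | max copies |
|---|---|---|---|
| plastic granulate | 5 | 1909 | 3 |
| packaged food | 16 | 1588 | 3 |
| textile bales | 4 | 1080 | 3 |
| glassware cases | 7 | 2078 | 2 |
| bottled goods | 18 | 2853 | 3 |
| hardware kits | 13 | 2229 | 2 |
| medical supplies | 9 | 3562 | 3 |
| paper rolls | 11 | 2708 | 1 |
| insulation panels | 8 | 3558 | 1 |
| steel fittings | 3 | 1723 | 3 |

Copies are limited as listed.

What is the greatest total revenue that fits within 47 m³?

19855

The ratio heuristic lands on 3×medical supplies + insulation panels + 3×steel fittings (19413) but leaves 3 m³ idle.
Dropping medical supplies and steel fittings frees 12 m³; slotting in 3×plastic granulate (15 m³) lifts the total to 19855 at 47 m³.
No other feasible combination exceeds 19855.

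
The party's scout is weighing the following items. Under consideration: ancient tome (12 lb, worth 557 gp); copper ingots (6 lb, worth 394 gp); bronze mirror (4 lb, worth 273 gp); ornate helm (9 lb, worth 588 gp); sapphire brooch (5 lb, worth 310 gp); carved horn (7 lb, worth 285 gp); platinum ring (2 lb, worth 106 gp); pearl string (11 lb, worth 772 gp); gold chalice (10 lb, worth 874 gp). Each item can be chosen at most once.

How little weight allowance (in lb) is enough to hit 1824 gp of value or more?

Look for the lowest-weight combination reaching 1824.
Taking copper ingots + ornate helm + gold chalice gives 1856 (≥ 1824) for 25 lb.
Below 25 lb the best achievable stays under 1824.

25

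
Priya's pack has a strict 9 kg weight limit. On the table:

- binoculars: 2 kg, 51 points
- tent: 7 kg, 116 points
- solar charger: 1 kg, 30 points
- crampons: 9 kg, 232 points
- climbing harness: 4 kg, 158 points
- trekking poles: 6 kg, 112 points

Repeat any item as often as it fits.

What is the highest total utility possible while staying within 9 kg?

346

By utility per kg: climbing harness 39.50, solar charger 30.00, crampons 25.78, binoculars 25.50 lead.
Solar charger + 2×climbing harness uses 9 of the 9 kg and totals 346.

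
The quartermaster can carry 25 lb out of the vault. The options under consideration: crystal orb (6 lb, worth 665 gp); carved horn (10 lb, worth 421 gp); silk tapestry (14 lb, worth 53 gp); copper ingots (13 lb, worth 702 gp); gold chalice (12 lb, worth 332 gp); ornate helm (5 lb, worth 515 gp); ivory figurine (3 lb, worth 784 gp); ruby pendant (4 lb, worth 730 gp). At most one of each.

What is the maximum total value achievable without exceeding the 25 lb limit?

2731

Ranking by ratio (value/lb): ivory figurine 261.33, ruby pendant 182.50, crystal orb 110.83, ornate helm 103.00.
Greedy by ratio would take crystal orb + ornate helm + ivory figurine + ruby pendant: 18 lb used, total 2694.
Replace crystal orb with copper ingots: the trade gains 37 net, giving 2731 at 25 lb.
Runner-up crystal orb + ornate helm + ivory figurine + ruby pendant tops out at 2694.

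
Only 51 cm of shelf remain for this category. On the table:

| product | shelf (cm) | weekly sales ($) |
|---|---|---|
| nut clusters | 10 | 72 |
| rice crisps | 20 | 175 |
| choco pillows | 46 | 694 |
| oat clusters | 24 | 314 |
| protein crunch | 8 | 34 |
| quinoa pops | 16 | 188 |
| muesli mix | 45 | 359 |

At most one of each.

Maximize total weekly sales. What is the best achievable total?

Best packing: choco pillows — 46 cm, 694 total.
An exhaustive check of the 128 subsets confirms 694.

694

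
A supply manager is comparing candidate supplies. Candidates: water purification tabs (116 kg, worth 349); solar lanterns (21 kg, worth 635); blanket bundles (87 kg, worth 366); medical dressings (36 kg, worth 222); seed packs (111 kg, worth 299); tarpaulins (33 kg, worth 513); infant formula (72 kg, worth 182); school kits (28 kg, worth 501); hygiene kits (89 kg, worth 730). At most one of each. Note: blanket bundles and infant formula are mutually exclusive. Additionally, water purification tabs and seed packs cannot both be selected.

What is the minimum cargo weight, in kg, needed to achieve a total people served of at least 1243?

Look for the lowest-cargo combination reaching 1243.
Taking solar lanterns + tarpaulins + school kits gives 1649 (≥ 1243) for 82 kg.
Below 82 kg the best achievable stays under 1243.

82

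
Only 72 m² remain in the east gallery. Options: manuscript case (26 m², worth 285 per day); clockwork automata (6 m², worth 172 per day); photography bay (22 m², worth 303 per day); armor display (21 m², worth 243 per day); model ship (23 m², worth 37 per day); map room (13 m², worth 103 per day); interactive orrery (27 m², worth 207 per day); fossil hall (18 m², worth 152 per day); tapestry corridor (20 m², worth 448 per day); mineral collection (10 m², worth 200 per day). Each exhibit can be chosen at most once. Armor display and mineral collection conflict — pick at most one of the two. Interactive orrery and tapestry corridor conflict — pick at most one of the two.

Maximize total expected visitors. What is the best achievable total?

Taking clockwork automata + photography bay + map room + tapestry corridor + mineral collection: 71 m² used, 1226 in expected visitors.

1226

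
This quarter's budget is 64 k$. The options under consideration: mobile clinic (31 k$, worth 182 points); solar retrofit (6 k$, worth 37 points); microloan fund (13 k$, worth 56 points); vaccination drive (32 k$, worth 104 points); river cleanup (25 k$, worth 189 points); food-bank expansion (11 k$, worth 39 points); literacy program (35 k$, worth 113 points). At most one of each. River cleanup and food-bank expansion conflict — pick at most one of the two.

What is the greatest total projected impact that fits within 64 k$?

Best packing: mobile clinic + solar retrofit + river cleanup — 62 k$, 408 total.
Runner-up mobile clinic + river cleanup tops out at 371.

408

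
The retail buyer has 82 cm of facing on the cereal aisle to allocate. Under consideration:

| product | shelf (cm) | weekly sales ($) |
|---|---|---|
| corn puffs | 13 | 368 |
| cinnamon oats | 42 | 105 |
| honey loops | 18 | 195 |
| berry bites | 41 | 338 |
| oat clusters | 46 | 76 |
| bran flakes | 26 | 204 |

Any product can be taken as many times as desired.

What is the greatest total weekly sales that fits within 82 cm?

Taking 6×corn puffs: 78 cm used, 2208 in weekly sales.
Every other selection either busts 82 cm or fails to beat 2208.

2208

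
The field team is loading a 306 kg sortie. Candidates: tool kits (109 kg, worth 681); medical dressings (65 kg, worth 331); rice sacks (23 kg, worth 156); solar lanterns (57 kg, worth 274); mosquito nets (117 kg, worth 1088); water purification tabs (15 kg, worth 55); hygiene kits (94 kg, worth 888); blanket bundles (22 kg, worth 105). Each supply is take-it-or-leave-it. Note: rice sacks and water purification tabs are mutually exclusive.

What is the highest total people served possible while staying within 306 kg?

The ratio ordering already packs tightly: medical dressings + rice sacks + mosquito nets + hygiene kits, 299 kg, 2463.
Nothing else feasible within 306 kg beats 2463.

2463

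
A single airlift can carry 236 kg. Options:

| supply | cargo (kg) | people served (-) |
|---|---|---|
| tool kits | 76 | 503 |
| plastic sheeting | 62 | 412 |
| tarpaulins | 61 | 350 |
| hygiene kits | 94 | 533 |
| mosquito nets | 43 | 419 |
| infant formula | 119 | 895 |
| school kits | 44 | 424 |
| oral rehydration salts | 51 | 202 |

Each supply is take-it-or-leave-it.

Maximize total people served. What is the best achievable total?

1758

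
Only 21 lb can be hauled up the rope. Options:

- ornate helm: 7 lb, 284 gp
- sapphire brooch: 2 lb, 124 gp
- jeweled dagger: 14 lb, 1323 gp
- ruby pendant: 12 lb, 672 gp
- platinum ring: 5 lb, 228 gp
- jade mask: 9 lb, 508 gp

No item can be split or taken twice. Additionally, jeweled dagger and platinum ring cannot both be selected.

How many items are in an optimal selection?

2

Optimal total is 1607.
One optimal bundle: ornate helm + jeweled dagger (21 lb).
Any selection reaching 1607 contains exactly 2 items.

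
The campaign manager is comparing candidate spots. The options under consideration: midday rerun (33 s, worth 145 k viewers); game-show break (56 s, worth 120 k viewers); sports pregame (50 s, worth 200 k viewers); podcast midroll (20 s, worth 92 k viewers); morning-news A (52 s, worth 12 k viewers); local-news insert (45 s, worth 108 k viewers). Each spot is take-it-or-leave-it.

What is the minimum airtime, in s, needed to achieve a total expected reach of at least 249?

70

Need the lightest bundle worth ≥ 249.
sports pregame + podcast midroll: 292 expected reach at 70 s.
Any bundle with less than 70 s falls short of 249.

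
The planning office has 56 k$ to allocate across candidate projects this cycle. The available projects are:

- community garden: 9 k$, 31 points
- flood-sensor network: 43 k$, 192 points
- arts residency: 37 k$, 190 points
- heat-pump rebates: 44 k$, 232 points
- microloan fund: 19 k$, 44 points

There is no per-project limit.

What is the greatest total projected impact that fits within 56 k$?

Best packing: community garden + heat-pump rebates — 53 k$, 263 total.
The spare 3 k$ is too small for any remaining project, and no exchange beats 263.

263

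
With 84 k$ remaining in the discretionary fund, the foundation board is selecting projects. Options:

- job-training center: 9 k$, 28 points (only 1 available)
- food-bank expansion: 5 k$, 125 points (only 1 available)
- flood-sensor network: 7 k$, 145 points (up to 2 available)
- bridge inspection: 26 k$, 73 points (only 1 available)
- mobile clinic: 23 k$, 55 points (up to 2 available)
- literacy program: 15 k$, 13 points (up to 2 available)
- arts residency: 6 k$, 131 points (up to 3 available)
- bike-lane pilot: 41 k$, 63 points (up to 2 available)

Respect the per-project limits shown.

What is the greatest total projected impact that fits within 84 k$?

918

A density-first pass picks job-training center + food-bank expansion + 2×flood-sensor network + bridge inspection + 3×arts residency — 909 at 72 k$.
Replace job-training center and bridge inspection with 2×mobile clinic: the trade gains 9 net, giving 918 at 83 k$.
That's the maximum — no swap from here does better than 918.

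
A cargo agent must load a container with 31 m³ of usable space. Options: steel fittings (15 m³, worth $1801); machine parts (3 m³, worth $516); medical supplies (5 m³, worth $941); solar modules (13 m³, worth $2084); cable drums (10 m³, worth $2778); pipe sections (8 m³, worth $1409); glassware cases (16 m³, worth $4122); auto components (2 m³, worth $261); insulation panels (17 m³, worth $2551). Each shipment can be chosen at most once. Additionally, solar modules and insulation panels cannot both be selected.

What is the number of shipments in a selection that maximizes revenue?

Optimal total is 7841.
For example medical supplies + cable drums + glassware cases achieves it, using 31 m³.
All optima have 3 shipments.

3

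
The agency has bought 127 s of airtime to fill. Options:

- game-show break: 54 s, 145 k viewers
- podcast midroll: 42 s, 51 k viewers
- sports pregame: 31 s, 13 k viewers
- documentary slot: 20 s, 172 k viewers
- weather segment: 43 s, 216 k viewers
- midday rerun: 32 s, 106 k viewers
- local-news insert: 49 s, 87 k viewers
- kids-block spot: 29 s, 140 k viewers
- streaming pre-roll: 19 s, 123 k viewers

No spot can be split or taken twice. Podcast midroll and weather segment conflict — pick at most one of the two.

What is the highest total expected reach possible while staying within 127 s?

The ratio ordering already packs tightly: documentary slot + weather segment + kids-block spot + streaming pre-roll, 111 s, 651.
Nothing else feasible within 127 s beats 651.

651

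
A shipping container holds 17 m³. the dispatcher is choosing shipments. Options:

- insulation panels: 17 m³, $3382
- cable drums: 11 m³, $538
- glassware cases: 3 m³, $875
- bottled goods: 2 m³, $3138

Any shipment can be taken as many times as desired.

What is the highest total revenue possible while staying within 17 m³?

25104

Best packing: 8×bottled goods — 16 m³, 25104 total.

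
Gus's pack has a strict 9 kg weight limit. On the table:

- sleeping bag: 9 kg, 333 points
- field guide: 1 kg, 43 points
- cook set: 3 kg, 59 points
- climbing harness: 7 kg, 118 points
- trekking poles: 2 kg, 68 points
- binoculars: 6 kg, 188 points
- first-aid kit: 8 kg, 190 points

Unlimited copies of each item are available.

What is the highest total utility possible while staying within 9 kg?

387

Taking 9×field guide: 9 kg used, 387 in utility.
Nothing else within 9 kg beats 387.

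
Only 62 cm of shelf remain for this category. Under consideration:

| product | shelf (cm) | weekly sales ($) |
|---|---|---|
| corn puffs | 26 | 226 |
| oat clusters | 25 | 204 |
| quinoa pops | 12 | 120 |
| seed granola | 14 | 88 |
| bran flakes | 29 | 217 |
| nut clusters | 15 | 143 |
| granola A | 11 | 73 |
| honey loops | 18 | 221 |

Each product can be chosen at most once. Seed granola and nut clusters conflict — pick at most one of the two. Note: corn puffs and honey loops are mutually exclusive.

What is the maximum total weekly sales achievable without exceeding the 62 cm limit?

581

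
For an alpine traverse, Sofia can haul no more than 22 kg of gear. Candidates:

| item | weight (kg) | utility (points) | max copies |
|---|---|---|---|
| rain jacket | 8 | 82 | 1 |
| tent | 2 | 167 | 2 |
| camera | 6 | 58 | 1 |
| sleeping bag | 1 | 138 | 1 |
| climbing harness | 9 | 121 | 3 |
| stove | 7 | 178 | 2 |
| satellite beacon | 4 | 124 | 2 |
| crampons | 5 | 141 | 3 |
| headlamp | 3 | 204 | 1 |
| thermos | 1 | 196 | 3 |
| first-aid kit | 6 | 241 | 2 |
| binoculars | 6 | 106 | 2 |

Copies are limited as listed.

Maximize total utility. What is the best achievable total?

Density check — thermos 196.00, sleeping bag 138.00, tent 83.50, headlamp 68.00 are the best per kg.
Greedy by ratio would take 2×tent + sleeping bag + satellite beacon + headlamp + 3×thermos + first-aid kit: 21 kg used, total 1629.
Dropping satellite beacon frees 4 kg; slotting in crampons (5 kg) lifts the total to 1646 at 22 kg.
Nothing else within 22 kg beats 1646.

1646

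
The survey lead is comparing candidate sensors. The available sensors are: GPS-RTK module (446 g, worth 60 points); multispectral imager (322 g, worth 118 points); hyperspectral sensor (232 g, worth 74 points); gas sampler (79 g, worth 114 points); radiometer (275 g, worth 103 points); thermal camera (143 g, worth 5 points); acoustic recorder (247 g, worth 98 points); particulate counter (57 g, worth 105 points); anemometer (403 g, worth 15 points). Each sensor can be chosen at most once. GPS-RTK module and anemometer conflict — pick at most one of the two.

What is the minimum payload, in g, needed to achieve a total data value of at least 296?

383

Look for the lowest-payload combination reaching 296.
gas sampler + acoustic recorder + particulate counter: 317 data value at 383 g.
Any bundle with less than 383 g falls short of 296.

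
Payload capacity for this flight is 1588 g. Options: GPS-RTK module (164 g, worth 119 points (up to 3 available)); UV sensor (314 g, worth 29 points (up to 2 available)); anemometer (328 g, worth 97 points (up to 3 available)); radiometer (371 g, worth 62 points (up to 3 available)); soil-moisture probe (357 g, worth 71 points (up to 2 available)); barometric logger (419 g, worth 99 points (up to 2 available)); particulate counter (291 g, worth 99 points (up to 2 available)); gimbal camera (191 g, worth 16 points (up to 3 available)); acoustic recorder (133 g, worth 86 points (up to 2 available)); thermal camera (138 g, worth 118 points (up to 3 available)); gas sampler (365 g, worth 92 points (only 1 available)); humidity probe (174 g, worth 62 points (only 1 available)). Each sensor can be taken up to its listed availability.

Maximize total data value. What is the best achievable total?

982

Taking the top-ratio sensors first gives 3×GPS-RTK module + gimbal camera + 2×acoustic recorder + 3×thermal camera + humidity probe for 961 (1537 g).
Replace gimbal camera and humidity probe with particulate counter: the trade gains 21 net, giving 982 at 1463 g.
That's the maximum — no swap from here does better than 982.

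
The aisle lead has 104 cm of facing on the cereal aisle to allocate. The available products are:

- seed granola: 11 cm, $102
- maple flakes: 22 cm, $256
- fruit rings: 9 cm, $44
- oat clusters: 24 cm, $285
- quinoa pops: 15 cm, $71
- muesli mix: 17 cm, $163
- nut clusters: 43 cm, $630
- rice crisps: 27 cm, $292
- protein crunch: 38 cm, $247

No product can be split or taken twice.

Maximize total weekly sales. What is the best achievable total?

1280

By weekly sales per cm: nut clusters 14.65, oat clusters 11.88, maple flakes 11.64 lead.
The ratio heuristic lands on seed granola + maple flakes + oat clusters + nut clusters (1273) but leaves 4 cm idle.
Replace oat clusters with rice crisps: the trade gains 7 net, giving 1280 at 103 cm.
Runner-up seed granola + maple flakes + oat clusters + nut clusters tops out at 1273.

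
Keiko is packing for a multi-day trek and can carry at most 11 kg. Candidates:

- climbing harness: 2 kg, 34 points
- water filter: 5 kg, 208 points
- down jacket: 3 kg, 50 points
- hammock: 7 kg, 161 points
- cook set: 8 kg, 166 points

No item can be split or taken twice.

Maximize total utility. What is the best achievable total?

Best packing: climbing harness + water filter + down jacket — 10 kg, 292 total.
The closest alternative, water filter + down jacket, reaches only 258.

292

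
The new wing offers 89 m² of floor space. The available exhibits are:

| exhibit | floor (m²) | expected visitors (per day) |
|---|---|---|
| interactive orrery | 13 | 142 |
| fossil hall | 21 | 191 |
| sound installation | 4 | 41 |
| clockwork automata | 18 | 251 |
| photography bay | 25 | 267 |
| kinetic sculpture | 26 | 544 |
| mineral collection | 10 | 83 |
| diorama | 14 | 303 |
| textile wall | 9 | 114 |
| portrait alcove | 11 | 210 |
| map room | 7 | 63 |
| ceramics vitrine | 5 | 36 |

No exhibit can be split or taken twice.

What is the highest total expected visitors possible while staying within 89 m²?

1526

Density check — diorama 21.64, kinetic sculpture 20.92, portrait alcove 19.09 are the best per m².
Best packing: sound installation + clockwork automata + kinetic sculpture + diorama + textile wall + portrait alcove + map room — 89 m², 1526 total.
Every other selection either busts 89 m² or fails to beat 1526.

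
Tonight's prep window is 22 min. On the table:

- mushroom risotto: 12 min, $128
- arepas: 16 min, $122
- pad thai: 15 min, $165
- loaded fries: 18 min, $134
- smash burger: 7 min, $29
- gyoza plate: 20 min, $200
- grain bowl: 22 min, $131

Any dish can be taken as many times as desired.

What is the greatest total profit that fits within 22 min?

200

A density-first pass picks pad thai + smash burger — 194 at 22 min.
Dropping pad thai and smash burger frees 22 min; slotting in gyoza plate (20 min) lifts the total to 200 at 20 min.
The spare 2 min is too small for any remaining dish, and no exchange beats 200.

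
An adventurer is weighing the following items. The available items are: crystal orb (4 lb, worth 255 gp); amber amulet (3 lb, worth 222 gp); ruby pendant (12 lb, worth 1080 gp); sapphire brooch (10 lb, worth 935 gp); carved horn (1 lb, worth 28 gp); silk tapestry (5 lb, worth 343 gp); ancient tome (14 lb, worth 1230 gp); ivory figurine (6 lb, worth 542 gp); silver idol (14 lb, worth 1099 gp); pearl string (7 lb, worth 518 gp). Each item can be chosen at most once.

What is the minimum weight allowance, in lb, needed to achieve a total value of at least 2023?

23

Need the lightest bundle worth ≥ 2023.
Taking ruby pendant + sapphire brooch + carved horn gives 2043 (≥ 2023) for 23 lb.
Below 23 lb the best achievable stays under 2023.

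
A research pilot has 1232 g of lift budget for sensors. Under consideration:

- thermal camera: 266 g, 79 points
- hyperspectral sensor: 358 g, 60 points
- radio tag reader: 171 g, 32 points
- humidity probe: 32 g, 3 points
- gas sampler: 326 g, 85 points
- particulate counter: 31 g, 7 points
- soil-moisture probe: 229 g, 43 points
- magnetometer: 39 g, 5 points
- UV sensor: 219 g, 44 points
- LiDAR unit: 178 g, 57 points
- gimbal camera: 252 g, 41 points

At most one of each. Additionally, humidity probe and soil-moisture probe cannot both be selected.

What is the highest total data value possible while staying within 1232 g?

309

The ratio ordering already packs tightly: thermal camera + radio tag reader + gas sampler + particulate counter + magnetometer + UV sensor + LiDAR unit, 1230 g, 309.
Nothing else feasible within 1232 g beats 309.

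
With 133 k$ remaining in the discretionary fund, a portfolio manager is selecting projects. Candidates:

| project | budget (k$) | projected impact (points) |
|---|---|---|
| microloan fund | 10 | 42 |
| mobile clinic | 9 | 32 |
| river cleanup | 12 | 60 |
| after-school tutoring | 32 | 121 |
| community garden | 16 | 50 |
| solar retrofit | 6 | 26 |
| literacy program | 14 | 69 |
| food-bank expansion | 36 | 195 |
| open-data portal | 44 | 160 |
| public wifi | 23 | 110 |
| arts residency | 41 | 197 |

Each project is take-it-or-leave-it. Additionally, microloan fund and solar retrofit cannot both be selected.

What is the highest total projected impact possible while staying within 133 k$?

The ratio ordering already packs tightly: river cleanup + solar retrofit + literacy program + food-bank expansion + public wifi + arts residency, 132 k$, 657.
The closest alternative, microloan fund + mobile clinic + literacy program + food-bank expansion + public wifi + arts residency, reaches only 645.

657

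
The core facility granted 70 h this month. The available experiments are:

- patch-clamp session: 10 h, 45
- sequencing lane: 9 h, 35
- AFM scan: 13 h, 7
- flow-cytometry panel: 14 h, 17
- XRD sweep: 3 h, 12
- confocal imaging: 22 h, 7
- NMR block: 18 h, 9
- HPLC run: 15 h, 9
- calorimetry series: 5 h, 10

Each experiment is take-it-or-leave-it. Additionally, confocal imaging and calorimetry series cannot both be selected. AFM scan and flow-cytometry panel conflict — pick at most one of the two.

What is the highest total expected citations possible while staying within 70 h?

Patch-clamp session + sequencing lane + flow-cytometry panel + XRD sweep + NMR block + calorimetry series uses 59 of the 70 h and totals 128.
Patch-clamp session + sequencing lane + flow-cytometry panel + XRD sweep + HPLC run + calorimetry series (56 h) also reaches 128 — a tie, but nothing goes higher.

128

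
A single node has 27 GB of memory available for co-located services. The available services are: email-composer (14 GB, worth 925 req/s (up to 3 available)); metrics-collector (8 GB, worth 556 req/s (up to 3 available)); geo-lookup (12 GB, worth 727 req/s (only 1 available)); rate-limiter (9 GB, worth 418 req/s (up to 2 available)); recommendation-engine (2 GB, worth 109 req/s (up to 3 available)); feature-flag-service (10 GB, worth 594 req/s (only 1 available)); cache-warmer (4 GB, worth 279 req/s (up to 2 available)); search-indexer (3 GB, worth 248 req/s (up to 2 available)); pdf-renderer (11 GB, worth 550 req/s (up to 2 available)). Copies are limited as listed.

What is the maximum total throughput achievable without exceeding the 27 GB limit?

1918

By throughput per GB: search-indexer 82.67, cache-warmer 69.75, metrics-collector 69.50, email-composer 66.07 lead.
Greedy by ratio would take metrics-collector + 2×recommendation-engine + 2×cache-warmer + 2×search-indexer: 26 GB used, total 1828.
The 7 GB tied up in 2×recommendation-engine and search-indexer is better spent on metrics-collector — total rises to 1918 (27 GB).
That's the maximum — no swap from here does better than 1918.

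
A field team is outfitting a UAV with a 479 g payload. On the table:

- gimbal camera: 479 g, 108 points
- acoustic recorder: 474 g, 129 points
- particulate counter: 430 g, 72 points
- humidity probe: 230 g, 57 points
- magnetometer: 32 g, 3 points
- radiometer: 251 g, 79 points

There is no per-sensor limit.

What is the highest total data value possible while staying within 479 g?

129

Ranking by ratio (data value/g): radiometer 0.31, acoustic recorder 0.27, humidity probe 0.25, gimbal camera 0.23.
Greedy by ratio would take 7×magnetometer + radiometer: 475 g used, total 100.
The 475 g tied up in 7×magnetometer and radiometer is better spent on acoustic recorder — total rises to 129 (474 g).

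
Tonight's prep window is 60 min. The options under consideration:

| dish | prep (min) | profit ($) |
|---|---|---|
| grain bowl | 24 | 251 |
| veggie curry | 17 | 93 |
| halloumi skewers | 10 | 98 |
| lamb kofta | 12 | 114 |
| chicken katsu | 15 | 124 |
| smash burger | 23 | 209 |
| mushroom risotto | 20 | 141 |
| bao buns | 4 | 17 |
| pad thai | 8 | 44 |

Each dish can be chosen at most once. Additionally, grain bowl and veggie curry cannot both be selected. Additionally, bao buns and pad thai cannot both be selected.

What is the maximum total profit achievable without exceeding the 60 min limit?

Taking grain bowl + lamb kofta + smash burger: 59 min used, 574 in profit.
An exhaustive check of the 512 subsets confirms 574.

574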